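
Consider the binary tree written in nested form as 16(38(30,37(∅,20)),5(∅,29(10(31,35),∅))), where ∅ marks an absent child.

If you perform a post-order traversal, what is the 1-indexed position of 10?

Post-order visits the left subtree, then the right subtree, then the node.
At 16: go left to 38.
  At 38: go left to 30.
    30 is a leaf — visit 30.
  At 38: go right to 37.
    At 37: no left child.
    At 37: go right to 20.
      20 is a leaf — visit 20.
    Visit 37.
  Visit 38.
At 16: go right to 5.
  At 5: no left child.
  At 5: go right to 29.
    At 29: go left to 10.
      At 10: go left to 31.
        31 is a leaf — visit 31.
      At 10: go right to 35.
        35 is a leaf — visit 35.
      Visit 10.
    At 29: no right child.
    Visit 29.
  Visit 5.
Visit 16.
Full post-order sequence: 30, 20, 37, 38, 31, 35, 10, 29, 5, 16.

7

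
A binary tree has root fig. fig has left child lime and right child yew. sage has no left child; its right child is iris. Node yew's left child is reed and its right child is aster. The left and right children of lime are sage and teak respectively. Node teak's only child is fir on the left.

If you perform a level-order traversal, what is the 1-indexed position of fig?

Level-order visits nodes level by level from the root, left to right within each level.
Level 0: fig
Level 1: lime, yew
Level 2: sage, teak, reed, aster
Level 3: iris, fir
Full level-order sequence: fig, lime, yew, sage, teak, reed, aster, iris, fir.

1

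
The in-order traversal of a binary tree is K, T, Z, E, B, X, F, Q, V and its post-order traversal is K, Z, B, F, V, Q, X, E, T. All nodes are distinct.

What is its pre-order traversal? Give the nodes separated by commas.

The last element of post-order is the root; it splits in-order into left and right subtrees.
Root T: left subtree has 1 node {K}, right has 7 {Z, E, B, X, F, Q, V}.
  Root E: left subtree has 1 node {Z}, right has 5 {B, X, F, Q, V}.
    Root X: left subtree has 1 node {B}, right has 3 {F, Q, V}.
      Root Q: left subtree has 1 node {F}, right has 1 {V}.

T, K, E, Z, X, B, Q, F, V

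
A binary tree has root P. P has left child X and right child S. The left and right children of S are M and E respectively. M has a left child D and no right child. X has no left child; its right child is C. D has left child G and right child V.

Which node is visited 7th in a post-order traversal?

Post-order visits the left subtree, then the right subtree, then the node.
At P: go left to X.
  At X: no left child.
  At X: go right to C.
    C is a leaf — visit C.
  Visit X.
At P: go right to S.
  At S: go left to M.
    At M: go left to D.
      At D: go left to G.
        G is a leaf — visit G.
      At D: go right to V.
        V is a leaf — visit V.
      Visit D.
    At M: no right child.
    Visit M.
  At S: go right to E.
    E is a leaf — visit E.
  Visit S.
Visit P.
Full post-order sequence: C, X, G, V, D, M, E, S, P.

E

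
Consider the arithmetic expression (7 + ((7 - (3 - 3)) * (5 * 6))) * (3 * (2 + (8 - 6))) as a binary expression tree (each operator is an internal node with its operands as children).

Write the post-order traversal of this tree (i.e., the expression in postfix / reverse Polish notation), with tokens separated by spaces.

7 7 3 3 - - 5 6 * * + 3 2 8 6 - + * *

Post-order on an expression tree gives postfix notation: for each operator, emit left operand, right operand, then the operator.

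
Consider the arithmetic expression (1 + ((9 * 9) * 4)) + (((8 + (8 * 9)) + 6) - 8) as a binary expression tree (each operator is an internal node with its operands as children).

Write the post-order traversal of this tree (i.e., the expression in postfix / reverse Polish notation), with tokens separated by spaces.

Post-order on an expression tree gives postfix notation: for each operator, emit left operand, right operand, then the operator.

1 9 9 * 4 * + 8 8 9 * + 6 + 8 - +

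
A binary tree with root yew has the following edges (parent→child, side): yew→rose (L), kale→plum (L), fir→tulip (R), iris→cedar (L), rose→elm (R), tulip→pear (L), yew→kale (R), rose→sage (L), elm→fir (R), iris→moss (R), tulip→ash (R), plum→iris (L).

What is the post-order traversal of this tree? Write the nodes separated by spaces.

Post-order visits the left subtree, then the right subtree, then the node.
At yew: go left to rose.
  At rose: go left to sage.
    sage is a leaf — visit sage.
  At rose: go right to elm.
    At elm: no left child.
    At elm: go right to fir.
      At fir: no left child.
      At fir: go right to tulip.
        At tulip: go left to pear.
          pear is a leaf — visit pear.
        At tulip: go right to ash.
          ash is a leaf — visit ash.
        Visit tulip.
      Visit fir.
    Visit elm.
  Visit rose.
At yew: go right to kale.
  At kale: go left to plum.
    At plum: go left to iris.
      At iris: go left to cedar.
        cedar is a leaf — visit cedar.
      At iris: go right to moss.
        moss is a leaf — visit moss.
      Visit iris.
    At plum: no right child.
    Visit plum.
  At kale: no right child.
  Visit kale.
Visit yew.

sage pear ash tulip fir elm rose cedar moss iris plum kale yew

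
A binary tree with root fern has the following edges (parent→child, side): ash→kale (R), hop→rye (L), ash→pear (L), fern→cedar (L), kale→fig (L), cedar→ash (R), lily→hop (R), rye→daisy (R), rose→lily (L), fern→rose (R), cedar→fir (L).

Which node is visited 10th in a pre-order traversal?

hop

Pre-order visits the node, then its left subtree, then its right subtree.
Visit fern.
At fern: go left to cedar.
  Visit cedar.
  At cedar: go left to fir.
    fir is a leaf — visit fir.
  At cedar: go right to ash.
    Visit ash.
    At ash: go left to pear.
      pear is a leaf — visit pear.
    At ash: go right to kale.
      Visit kale.
      At kale: go left to fig.
        fig is a leaf — visit fig.
      At kale: no right child.
At fern: go right to rose.
  Visit rose.
  At rose: go left to lily.
    Visit lily.
    At lily: no left child.
    At lily: go right to hop.
      Visit hop.
      At hop: go left to rye.
        Visit rye.
        At rye: no left child.
        At rye: go right to daisy.
          daisy is a leaf — visit daisy.
      At hop: no right child.
  At rose: no right child.
Full pre-order sequence: fern, cedar, fir, ash, pear, kale, fig, rose, lily, hop, rye, daisy.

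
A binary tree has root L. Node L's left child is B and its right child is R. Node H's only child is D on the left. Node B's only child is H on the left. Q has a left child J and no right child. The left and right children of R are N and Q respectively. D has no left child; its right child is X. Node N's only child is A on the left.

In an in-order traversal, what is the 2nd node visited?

X

In-order visits the left subtree, then the node, then the right subtree.
At L: go left to B.
  At B: go left to H.
    At H: go left to D.
      At D: no left child.
      Visit D.
      At D: go right to X.
        X is a leaf — visit X.
    Visit H.
    At H: no right child.
  Visit B.
  At B: no right child.
Visit L.
At L: go right to R.
  At R: go left to N.
    At N: go left to A.
      A is a leaf — visit A.
    Visit N.
    At N: no right child.
  Visit R.
  At R: go right to Q.
    At Q: go left to J.
      J is a leaf — visit J.
    Visit Q.
    At Q: no right child.
Full in-order sequence: D, X, H, B, L, A, N, R, J, Q.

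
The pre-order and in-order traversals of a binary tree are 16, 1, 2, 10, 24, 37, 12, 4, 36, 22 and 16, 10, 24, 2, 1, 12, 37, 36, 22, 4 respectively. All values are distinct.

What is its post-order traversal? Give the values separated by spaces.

24 10 2 12 22 36 4 37 1 16

The first element of pre-order is the root; it splits in-order into left and right subtrees.
Root 16: left subtree has 0 nodes { }, right has 9 {10, 24, 2, 1, 12, 37, 36, 22, 4}.
  Root 1: left subtree has 3 nodes {10, 24, 2}, right has 5 {12, 37, 36, 22, 4}.
    Root 2: left subtree has 2 nodes {10, 24}, right has 0 { }.
      Root 10: left subtree has 0 nodes { }, right has 1 {24}.
    Root 37: left subtree has 1 node {12}, right has 3 {36, 22, 4}.
      Root 4: left subtree has 2 nodes {36, 22}, right has 0 { }.
        Root 36: left subtree has 0 nodes { }, right has 1 {22}.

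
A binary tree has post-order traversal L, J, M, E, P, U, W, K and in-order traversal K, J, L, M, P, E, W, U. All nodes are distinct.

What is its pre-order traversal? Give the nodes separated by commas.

The last element of post-order is the root; it splits in-order into left and right subtrees.
Root K: left subtree has 0 nodes { }, right has 7 {J, L, M, P, E, W, U}.
  Root W: left subtree has 5 nodes {J, L, M, P, E}, right has 1 {U}.
    Root P: left subtree has 3 nodes {J, L, M}, right has 1 {E}.
      Root M: left subtree has 2 nodes {J, L}, right has 0 { }.
        Root J: left subtree has 0 nodes { }, right has 1 {L}.

K, W, P, M, J, L, E, U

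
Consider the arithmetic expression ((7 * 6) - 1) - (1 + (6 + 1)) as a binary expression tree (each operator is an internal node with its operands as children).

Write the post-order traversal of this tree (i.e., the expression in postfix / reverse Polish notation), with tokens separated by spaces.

Post-order on an expression tree gives postfix notation: for each operator, emit left operand, right operand, then the operator.

7 6 * 1 - 1 6 1 + + -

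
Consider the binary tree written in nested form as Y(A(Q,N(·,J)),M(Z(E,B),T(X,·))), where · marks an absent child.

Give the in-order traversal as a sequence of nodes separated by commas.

Q, A, N, J, Y, E, Z, B, M, X, T

In-order visits the left subtree, then the node, then the right subtree.
At Y: go left to A.
  At A: go left to Q.
    Q is a leaf — visit Q.
  Visit A.
  At A: go right to N.
    At N: no left child.
    Visit N.
    At N: go right to J.
      J is a leaf — visit J.
Visit Y.
At Y: go right to M.
  At M: go left to Z.
    At Z: go left to E.
      E is a leaf — visit E.
    Visit Z.
    At Z: go right to B.
      B is a leaf — visit B.
  Visit M.
  At M: go right to T.
    At T: go left to X.
      X is a leaf — visit X.
    Visit T.
    At T: no right child.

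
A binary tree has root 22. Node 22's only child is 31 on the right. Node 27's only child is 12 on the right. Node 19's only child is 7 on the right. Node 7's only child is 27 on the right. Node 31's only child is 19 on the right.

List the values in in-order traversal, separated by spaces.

22 31 19 7 27 12

In-order visits the left subtree, then the node, then the right subtree.
At 22: no left child.
Visit 22.
At 22: go right to 31.
  At 31: no left child.
  Visit 31.
  At 31: go right to 19.
    At 19: no left child.
    Visit 19.
    At 19: go right to 7.
      At 7: no left child.
      Visit 7.
      At 7: go right to 27.
        At 27: no left child.
        Visit 27.
        At 27: go right to 12.
          12 is a leaf — visit 12.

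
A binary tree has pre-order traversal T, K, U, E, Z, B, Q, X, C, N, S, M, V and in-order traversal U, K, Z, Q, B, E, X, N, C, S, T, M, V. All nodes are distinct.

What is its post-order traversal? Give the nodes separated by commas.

U, Q, B, Z, N, S, C, X, E, K, V, M, T

The first element of pre-order is the root; it splits in-order into left and right subtrees.
Root T: left subtree has 10 nodes {U, K, Z, Q, B, E, X, N, C, S}, right has 2 {M, V}.
  Root K: left subtree has 1 node {U}, right has 8 {Z, Q, B, E, X, N, C, S}.
    Root E: left subtree has 3 nodes {Z, Q, B}, right has 4 {X, N, C, S}.
      Root Z: left subtree has 0 nodes { }, right has 2 {Q, B}.
        Root B: left subtree has 1 node {Q}, right has 0 { }.
      Root X: left subtree has 0 nodes { }, right has 3 {N, C, S}.
        Root C: left subtree has 1 node {N}, right has 1 {S}.
  Root M: left subtree has 0 nodes { }, right has 1 {V}.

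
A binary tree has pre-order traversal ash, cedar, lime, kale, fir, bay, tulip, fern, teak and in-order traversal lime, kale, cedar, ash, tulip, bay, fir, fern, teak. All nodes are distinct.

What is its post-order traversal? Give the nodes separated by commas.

kale, lime, cedar, tulip, bay, teak, fern, fir, ash

The first element of pre-order is the root; it splits in-order into left and right subtrees.
Root ash: left subtree has 3 nodes {lime, kale, cedar}, right has 5 {tulip, bay, fir, fern, teak}.
  Root cedar: left subtree has 2 nodes {lime, kale}, right has 0 { }.
    Root lime: left subtree has 0 nodes { }, right has 1 {kale}.
  Root fir: left subtree has 2 nodes {tulip, bay}, right has 2 {fern, teak}.
    Root bay: left subtree has 1 node {tulip}, right has 0 { }.
    Root fern: left subtree has 0 nodes { }, right has 1 {teak}.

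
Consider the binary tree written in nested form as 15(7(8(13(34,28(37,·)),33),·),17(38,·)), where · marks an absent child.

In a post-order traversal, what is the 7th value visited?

Post-order visits the left subtree, then the right subtree, then the node.
At 15: go left to 7.
  At 7: go left to 8.
    At 8: go left to 13.
      At 13: go left to 34.
        34 is a leaf — visit 34.
      At 13: go right to 28.
        At 28: go left to 37.
          37 is a leaf — visit 37.
        At 28: no right child.
        Visit 28.
      Visit 13.
    At 8: go right to 33.
      33 is a leaf — visit 33.
    Visit 8.
  At 7: no right child.
  Visit 7.
At 15: go right to 17.
  At 17: go left to 38.
    38 is a leaf — visit 38.
  At 17: no right child.
  Visit 17.
Visit 15.
Full post-order sequence: 34, 37, 28, 13, 33, 8, 7, 38, 17, 15.

7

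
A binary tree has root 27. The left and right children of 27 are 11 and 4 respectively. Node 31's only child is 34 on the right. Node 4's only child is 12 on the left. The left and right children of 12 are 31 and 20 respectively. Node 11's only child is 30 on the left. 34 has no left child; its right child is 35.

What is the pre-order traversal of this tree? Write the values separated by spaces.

27 11 30 4 12 31 34 35 20

Pre-order visits the node, then its left subtree, then its right subtree.
Visit 27.
At 27: go left to 11.
  Visit 11.
  At 11: go left to 30.
    30 is a leaf — visit 30.
  At 11: no right child.
At 27: go right to 4.
  Visit 4.
  At 4: go left to 12.
    Visit 12.
    At 12: go left to 31.
      Visit 31.
      At 31: no left child.
      At 31: go right to 34.
        Visit 34.
        At 34: no left child.
        At 34: go right to 35.
          35 is a leaf — visit 35.
    At 12: go right to 20.
      20 is a leaf — visit 20.
  At 4: no right child.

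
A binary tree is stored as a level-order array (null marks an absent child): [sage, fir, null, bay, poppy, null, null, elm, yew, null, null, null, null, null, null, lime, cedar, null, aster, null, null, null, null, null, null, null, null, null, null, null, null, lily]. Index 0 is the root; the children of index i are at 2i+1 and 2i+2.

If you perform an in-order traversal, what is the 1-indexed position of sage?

10

In-order visits the left subtree, then the node, then the right subtree.
At sage: go left to fir.
  At fir: go left to bay.
    At bay: go left to elm.
      At elm: go left to lime.
        At lime: go left to lily.
          lily is a leaf — visit lily.
        Visit lime.
        At lime: no right child.
      Visit elm.
      At elm: go right to cedar.
        cedar is a leaf — visit cedar.
    Visit bay.
    At bay: go right to yew.
      At yew: no left child.
      Visit yew.
      At yew: go right to aster.
        aster is a leaf — visit aster.
  Visit fir.
  At fir: go right to poppy.
    poppy is a leaf — visit poppy.
Visit sage.
At sage: no right child.
Full in-order sequence: lily, lime, elm, cedar, bay, yew, aster, fir, poppy, sage.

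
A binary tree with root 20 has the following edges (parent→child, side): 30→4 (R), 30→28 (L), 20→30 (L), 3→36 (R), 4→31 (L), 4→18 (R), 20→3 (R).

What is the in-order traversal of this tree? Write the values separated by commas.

28, 30, 31, 4, 18, 20, 3, 36

In-order visits the left subtree, then the node, then the right subtree.
At 20: go left to 30.
  At 30: go left to 28.
    28 is a leaf — visit 28.
  Visit 30.
  At 30: go right to 4.
    At 4: go left to 31.
      31 is a leaf — visit 31.
    Visit 4.
    At 4: go right to 18.
      18 is a leaf — visit 18.
Visit 20.
At 20: go right to 3.
  At 3: no left child.
  Visit 3.
  At 3: go right to 36.
    36 is a leaf — visit 36.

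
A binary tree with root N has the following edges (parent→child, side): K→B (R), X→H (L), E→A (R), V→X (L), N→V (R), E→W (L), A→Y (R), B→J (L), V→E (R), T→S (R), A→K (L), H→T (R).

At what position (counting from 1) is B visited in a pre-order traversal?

Pre-order visits the node, then its left subtree, then its right subtree.
Visit N.
At N: no left child.
At N: go right to V.
  Visit V.
  At V: go left to X.
    Visit X.
    At X: go left to H.
      Visit H.
      At H: no left child.
      At H: go right to T.
        Visit T.
        At T: no left child.
        At T: go right to S.
          S is a leaf — visit S.
    At X: no right child.
  At V: go right to E.
    Visit E.
    At E: go left to W.
      W is a leaf — visit W.
    At E: go right to A.
      Visit A.
      At A: go left to K.
        Visit K.
        At K: no left child.
        At K: go right to B.
          Visit B.
          At B: go left to J.
            J is a leaf — visit J.
          At B: no right child.
      At A: go right to Y.
        Y is a leaf — visit Y.
Full pre-order sequence: N, V, X, H, T, S, E, W, A, K, B, J, Y.

11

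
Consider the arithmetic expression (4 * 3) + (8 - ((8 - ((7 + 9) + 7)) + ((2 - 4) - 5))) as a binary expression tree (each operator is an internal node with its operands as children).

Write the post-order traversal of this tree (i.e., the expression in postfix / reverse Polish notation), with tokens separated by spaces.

Post-order on an expression tree gives postfix notation: for each operator, emit left operand, right operand, then the operator.

4 3 * 8 8 7 9 + 7 + - 2 4 - 5 - + - +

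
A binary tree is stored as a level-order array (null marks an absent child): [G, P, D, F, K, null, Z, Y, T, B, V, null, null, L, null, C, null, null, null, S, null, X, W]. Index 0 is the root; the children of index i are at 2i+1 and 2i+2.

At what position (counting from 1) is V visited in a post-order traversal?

9

Post-order visits the left subtree, then the right subtree, then the node.
At G: go left to P.
  At P: go left to F.
    At F: go left to Y.
      At Y: go left to C.
        C is a leaf — visit C.
      At Y: no right child.
      Visit Y.
    At F: go right to T.
      T is a leaf — visit T.
    Visit F.
  At P: go right to K.
    At K: go left to B.
      At B: go left to S.
        S is a leaf — visit S.
      At B: no right child.
      Visit B.
    At K: go right to V.
      At V: go left to X.
        X is a leaf — visit X.
      At V: go right to W.
        W is a leaf — visit W.
      Visit V.
    Visit K.
  Visit P.
At G: go right to D.
  At D: no left child.
  At D: go right to Z.
    At Z: go left to L.
      L is a leaf — visit L.
    At Z: no right child.
    Visit Z.
  Visit D.
Visit G.
Full post-order sequence: C, Y, T, F, S, B, X, W, V, K, P, L, Z, D, G.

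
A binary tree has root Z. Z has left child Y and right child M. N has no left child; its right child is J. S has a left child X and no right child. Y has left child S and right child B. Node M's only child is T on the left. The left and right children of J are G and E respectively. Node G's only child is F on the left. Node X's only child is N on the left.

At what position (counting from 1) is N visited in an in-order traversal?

In-order visits the left subtree, then the node, then the right subtree.
At Z: go left to Y.
  At Y: go left to S.
    At S: go left to X.
      At X: go left to N.
        At N: no left child.
        Visit N.
        At N: go right to J.
          At J: go left to G.
            At G: go left to F.
              F is a leaf — visit F.
            Visit G.
            At G: no right child.
          Visit J.
          At J: go right to E.
            E is a leaf — visit E.
      Visit X.
      At X: no right child.
    Visit S.
    At S: no right child.
  Visit Y.
  At Y: go right to B.
    B is a leaf — visit B.
Visit Z.
At Z: go right to M.
  At M: go left to T.
    T is a leaf — visit T.
  Visit M.
  At M: no right child.
Full in-order sequence: N, F, G, J, E, X, S, Y, B, Z, T, M.

1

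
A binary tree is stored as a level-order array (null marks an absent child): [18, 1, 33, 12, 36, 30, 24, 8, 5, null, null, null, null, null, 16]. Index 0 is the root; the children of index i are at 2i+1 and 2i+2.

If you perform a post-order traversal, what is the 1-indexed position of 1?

5

Post-order visits the left subtree, then the right subtree, then the node.
At 18: go left to 1.
  At 1: go left to 12.
    At 12: go left to 8.
      8 is a leaf — visit 8.
    At 12: go right to 5.
      5 is a leaf — visit 5.
    Visit 12.
  At 1: go right to 36.
    36 is a leaf — visit 36.
  Visit 1.
At 18: go right to 33.
  At 33: go left to 30.
    30 is a leaf — visit 30.
  At 33: go right to 24.
    At 24: no left child.
    At 24: go right to 16.
      16 is a leaf — visit 16.
    Visit 24.
  Visit 33.
Visit 18.
Full post-order sequence: 8, 5, 12, 36, 1, 30, 16, 24, 33, 18.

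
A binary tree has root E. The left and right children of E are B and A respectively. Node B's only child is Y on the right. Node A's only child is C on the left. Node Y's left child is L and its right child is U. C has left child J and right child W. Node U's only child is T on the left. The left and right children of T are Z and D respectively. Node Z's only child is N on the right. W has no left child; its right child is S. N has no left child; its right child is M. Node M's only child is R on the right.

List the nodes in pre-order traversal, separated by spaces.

Pre-order visits the node, then its left subtree, then its right subtree.
Visit E.
At E: go left to B.
  Visit B.
  At B: no left child.
  At B: go right to Y.
    Visit Y.
    At Y: go left to L.
      L is a leaf — visit L.
    At Y: go right to U.
      Visit U.
      At U: go left to T.
        Visit T.
        At T: go left to Z.
          Visit Z.
          At Z: no left child.
          At Z: go right to N.
            Visit N.
            At N: no left child.
            At N: go right to M.
              Visit M.
              At M: no left child.
              At M: go right to R.
                R is a leaf — visit R.
        At T: go right to D.
          D is a leaf — visit D.
      At U: no right child.
At E: go right to A.
  Visit A.
  At A: go left to C.
    Visit C.
    At C: go left to J.
      J is a leaf — visit J.
    At C: go right to W.
      Visit W.
      At W: no left child.
      At W: go right to S.
        S is a leaf — visit S.
  At A: no right child.

E B Y L U T Z N M R D A C J W S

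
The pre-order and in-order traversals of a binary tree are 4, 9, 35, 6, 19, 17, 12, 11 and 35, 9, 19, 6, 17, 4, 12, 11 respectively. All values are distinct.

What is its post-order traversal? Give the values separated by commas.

35, 19, 17, 6, 9, 11, 12, 4

The first element of pre-order is the root; it splits in-order into left and right subtrees.
Root 4: left subtree has 5 nodes {35, 9, 19, 6, 17}, right has 2 {12, 11}.
  Root 9: left subtree has 1 node {35}, right has 3 {19, 6, 17}.
    Root 6: left subtree has 1 node {19}, right has 1 {17}.
  Root 12: left subtree has 0 nodes { }, right has 1 {11}.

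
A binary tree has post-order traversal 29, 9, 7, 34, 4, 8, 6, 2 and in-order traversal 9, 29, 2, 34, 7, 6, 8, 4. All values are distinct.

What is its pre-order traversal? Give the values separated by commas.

2, 9, 29, 6, 34, 7, 8, 4

The last element of post-order is the root; it splits in-order into left and right subtrees.
Root 2: left subtree has 2 nodes {9, 29}, right has 5 {34, 7, 6, 8, 4}.
  Root 9: left subtree has 0 nodes { }, right has 1 {29}.
  Root 6: left subtree has 2 nodes {34, 7}, right has 2 {8, 4}.
    Root 34: left subtree has 0 nodes { }, right has 1 {7}.
    Root 8: left subtree has 0 nodes { }, right has 1 {4}.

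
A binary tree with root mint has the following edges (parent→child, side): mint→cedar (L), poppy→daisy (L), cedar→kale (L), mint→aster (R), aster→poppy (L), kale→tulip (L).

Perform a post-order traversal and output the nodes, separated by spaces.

tulip kale cedar daisy poppy aster mint

Post-order visits the left subtree, then the right subtree, then the node.
At mint: go left to cedar.
  At cedar: go left to kale.
    At kale: go left to tulip.
      tulip is a leaf — visit tulip.
    At kale: no right child.
    Visit kale.
  At cedar: no right child.
  Visit cedar.
At mint: go right to aster.
  At aster: go left to poppy.
    At poppy: go left to daisy.
      daisy is a leaf — visit daisy.
    At poppy: no right child.
    Visit poppy.
  At aster: no right child.
  Visit aster.
Visit mint.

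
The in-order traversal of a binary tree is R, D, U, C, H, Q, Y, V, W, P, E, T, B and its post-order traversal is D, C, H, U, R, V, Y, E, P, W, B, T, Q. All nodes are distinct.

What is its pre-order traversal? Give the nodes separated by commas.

Q, R, U, D, H, C, T, W, Y, V, P, E, B

The last element of post-order is the root; it splits in-order into left and right subtrees.
Root Q: left subtree has 5 nodes {R, D, U, C, H}, right has 7 {Y, V, W, P, E, T, B}.
  Root R: left subtree has 0 nodes { }, right has 4 {D, U, C, H}.
    Root U: left subtree has 1 node {D}, right has 2 {C, H}.
      Root H: left subtree has 1 node {C}, right has 0 { }.
  Root T: left subtree has 5 nodes {Y, V, W, P, E}, right has 1 {B}.
    Root W: left subtree has 2 nodes {Y, V}, right has 2 {P, E}.
      Root Y: left subtree has 0 nodes { }, right has 1 {V}.
      Root P: left subtree has 0 nodes { }, right has 1 {E}.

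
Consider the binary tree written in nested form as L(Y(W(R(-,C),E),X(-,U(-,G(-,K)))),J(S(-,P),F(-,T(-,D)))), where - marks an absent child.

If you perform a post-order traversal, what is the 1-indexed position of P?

Post-order visits the left subtree, then the right subtree, then the node.
At L: go left to Y.
  At Y: go left to W.
    At W: go left to R.
      At R: no left child.
      At R: go right to C.
        C is a leaf — visit C.
      Visit R.
    At W: go right to E.
      E is a leaf — visit E.
    Visit W.
  At Y: go right to X.
    At X: no left child.
    At X: go right to U.
      At U: no left child.
      At U: go right to G.
        At G: no left child.
        At G: go right to K.
          K is a leaf — visit K.
        Visit G.
      Visit U.
    Visit X.
  Visit Y.
At L: go right to J.
  At J: go left to S.
    At S: no left child.
    At S: go right to P.
      P is a leaf — visit P.
    Visit S.
  At J: go right to F.
    At F: no left child.
    At F: go right to T.
      At T: no left child.
      At T: go right to D.
        D is a leaf — visit D.
      Visit T.
    Visit F.
  Visit J.
Visit L.
Full post-order sequence: C, R, E, W, K, G, U, X, Y, P, S, D, T, F, J, L.

10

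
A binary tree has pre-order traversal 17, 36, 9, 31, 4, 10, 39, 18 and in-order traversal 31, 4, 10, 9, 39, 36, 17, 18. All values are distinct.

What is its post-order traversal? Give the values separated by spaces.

The first element of pre-order is the root; it splits in-order into left and right subtrees.
Root 17: left subtree has 6 nodes {31, 4, 10, 9, 39, 36}, right has 1 {18}.
  Root 36: left subtree has 5 nodes {31, 4, 10, 9, 39}, right has 0 { }.
    Root 9: left subtree has 3 nodes {31, 4, 10}, right has 1 {39}.
      Root 31: left subtree has 0 nodes { }, right has 2 {4, 10}.
        Root 4: left subtree has 0 nodes { }, right has 1 {10}.

10 4 31 39 9 36 18 17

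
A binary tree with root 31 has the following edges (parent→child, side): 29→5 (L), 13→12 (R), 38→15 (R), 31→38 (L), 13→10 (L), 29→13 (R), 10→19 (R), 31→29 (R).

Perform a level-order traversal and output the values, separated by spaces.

Level-order visits nodes level by level from the root, left to right within each level.
Level 0: 31
Level 1: 38, 29
Level 2: 15, 5, 13
Level 3: 10, 12
Level 4: 19

31 38 29 15 5 13 10 12 19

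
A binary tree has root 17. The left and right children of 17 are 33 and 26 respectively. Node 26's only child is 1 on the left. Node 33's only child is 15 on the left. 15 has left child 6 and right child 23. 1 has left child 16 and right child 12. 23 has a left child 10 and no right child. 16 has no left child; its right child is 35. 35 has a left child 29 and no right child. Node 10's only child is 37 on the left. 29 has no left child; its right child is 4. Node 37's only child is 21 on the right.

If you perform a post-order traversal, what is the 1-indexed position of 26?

14

Post-order visits the left subtree, then the right subtree, then the node.
At 17: go left to 33.
  At 33: go left to 15.
    At 15: go left to 6.
      6 is a leaf — visit 6.
    At 15: go right to 23.
      At 23: go left to 10.
        At 10: go left to 37.
          At 37: no left child.
          At 37: go right to 21.
            21 is a leaf — visit 21.
          Visit 37.
        At 10: no right child.
        Visit 10.
      At 23: no right child.
      Visit 23.
    Visit 15.
  At 33: no right child.
  Visit 33.
At 17: go right to 26.
  At 26: go left to 1.
    At 1: go left to 16.
      At 16: no left child.
      At 16: go right to 35.
        At 35: go left to 29.
          At 29: no left child.
          At 29: go right to 4.
            4 is a leaf — visit 4.
          Visit 29.
        At 35: no right child.
        Visit 35.
      Visit 16.
    At 1: go right to 12.
      12 is a leaf — visit 12.
    Visit 1.
  At 26: no right child.
  Visit 26.
Visit 17.
Full post-order sequence: 6, 21, 37, 10, 23, 15, 33, 4, 29, 35, 16, 12, 1, 26, 17.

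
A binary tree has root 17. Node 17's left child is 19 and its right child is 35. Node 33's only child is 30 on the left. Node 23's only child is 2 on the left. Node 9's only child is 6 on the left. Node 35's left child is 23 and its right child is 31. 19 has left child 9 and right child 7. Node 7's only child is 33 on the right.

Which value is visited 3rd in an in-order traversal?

19

In-order visits the left subtree, then the node, then the right subtree.
At 17: go left to 19.
  At 19: go left to 9.
    At 9: go left to 6.
      6 is a leaf — visit 6.
    Visit 9.
    At 9: no right child.
  Visit 19.
  At 19: go right to 7.
    At 7: no left child.
    Visit 7.
    At 7: go right to 33.
      At 33: go left to 30.
        30 is a leaf — visit 30.
      Visit 33.
      At 33: no right child.
Visit 17.
At 17: go right to 35.
  At 35: go left to 23.
    At 23: go left to 2.
      2 is a leaf — visit 2.
    Visit 23.
    At 23: no right child.
  Visit 35.
  At 35: go right to 31.
    31 is a leaf — visit 31.
Full in-order sequence: 6, 9, 19, 7, 30, 33, 17, 2, 23, 35, 31.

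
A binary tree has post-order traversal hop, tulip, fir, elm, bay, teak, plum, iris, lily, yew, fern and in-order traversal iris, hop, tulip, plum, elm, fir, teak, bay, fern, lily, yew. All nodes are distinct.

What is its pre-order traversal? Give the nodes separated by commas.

The last element of post-order is the root; it splits in-order into left and right subtrees.
Root fern: left subtree has 8 nodes {iris, hop, tulip, plum, elm, fir, teak, bay}, right has 2 {lily, yew}.
  Root iris: left subtree has 0 nodes { }, right has 7 {hop, tulip, plum, elm, fir, teak, bay}.
    Root plum: left subtree has 2 nodes {hop, tulip}, right has 4 {elm, fir, teak, bay}.
      Root tulip: left subtree has 1 node {hop}, right has 0 { }.
      Root teak: left subtree has 2 nodes {elm, fir}, right has 1 {bay}.
        Root elm: left subtree has 0 nodes { }, right has 1 {fir}.
  Root yew: left subtree has 1 node {lily}, right has 0 { }.

fern, iris, plum, tulip, hop, teak, elm, fir, bay, yew, lily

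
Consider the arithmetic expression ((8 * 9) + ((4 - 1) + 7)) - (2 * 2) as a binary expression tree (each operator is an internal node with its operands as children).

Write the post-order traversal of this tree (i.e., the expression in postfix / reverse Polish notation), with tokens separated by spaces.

8 9 * 4 1 - 7 + + 2 2 * -

Post-order on an expression tree gives postfix notation: for each operator, emit left operand, right operand, then the operator.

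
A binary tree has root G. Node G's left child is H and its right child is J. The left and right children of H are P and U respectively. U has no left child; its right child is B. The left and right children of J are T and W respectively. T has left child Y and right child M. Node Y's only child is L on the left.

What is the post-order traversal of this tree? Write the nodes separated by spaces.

P B U H L Y M T W J G

Post-order visits the left subtree, then the right subtree, then the node.
At G: go left to H.
  At H: go left to P.
    P is a leaf — visit P.
  At H: go right to U.
    At U: no left child.
    At U: go right to B.
      B is a leaf — visit B.
    Visit U.
  Visit H.
At G: go right to J.
  At J: go left to T.
    At T: go left to Y.
      At Y: go left to L.
        L is a leaf — visit L.
      At Y: no right child.
      Visit Y.
    At T: go right to M.
      M is a leaf — visit M.
    Visit T.
  At J: go right to W.
    W is a leaf — visit W.
  Visit J.
Visit G.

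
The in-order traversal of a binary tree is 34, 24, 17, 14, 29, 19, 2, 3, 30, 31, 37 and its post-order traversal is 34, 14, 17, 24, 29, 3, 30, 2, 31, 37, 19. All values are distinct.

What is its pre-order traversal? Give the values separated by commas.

19, 29, 24, 34, 17, 14, 37, 31, 2, 30, 3

The last element of post-order is the root; it splits in-order into left and right subtrees.
Root 19: left subtree has 5 nodes {34, 24, 17, 14, 29}, right has 5 {2, 3, 30, 31, 37}.
  Root 29: left subtree has 4 nodes {34, 24, 17, 14}, right has 0 { }.
    Root 24: left subtree has 1 node {34}, right has 2 {17, 14}.
      Root 17: left subtree has 0 nodes { }, right has 1 {14}.
  Root 37: left subtree has 4 nodes {2, 3, 30, 31}, right has 0 { }.
    Root 31: left subtree has 3 nodes {2, 3, 30}, right has 0 { }.
      Root 2: left subtree has 0 nodes { }, right has 2 {3, 30}.
        Root 30: left subtree has 1 node {3}, right has 0 { }.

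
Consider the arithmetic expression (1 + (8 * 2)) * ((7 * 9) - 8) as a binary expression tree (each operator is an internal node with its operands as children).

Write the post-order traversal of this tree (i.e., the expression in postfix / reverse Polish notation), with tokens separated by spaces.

Post-order on an expression tree gives postfix notation: for each operator, emit left operand, right operand, then the operator.

1 8 2 * + 7 9 * 8 - *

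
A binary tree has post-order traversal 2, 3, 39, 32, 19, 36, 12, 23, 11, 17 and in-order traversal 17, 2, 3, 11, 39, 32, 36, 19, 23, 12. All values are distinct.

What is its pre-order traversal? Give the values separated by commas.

17, 11, 3, 2, 23, 36, 32, 39, 19, 12

The last element of post-order is the root; it splits in-order into left and right subtrees.
Root 17: left subtree has 0 nodes { }, right has 9 {2, 3, 11, 39, 32, 36, 19, 23, 12}.
  Root 11: left subtree has 2 nodes {2, 3}, right has 6 {39, 32, 36, 19, 23, 12}.
    Root 3: left subtree has 1 node {2}, right has 0 { }.
    Root 23: left subtree has 4 nodes {39, 32, 36, 19}, right has 1 {12}.
      Root 36: left subtree has 2 nodes {39, 32}, right has 1 {19}.
        Root 32: left subtree has 1 node {39}, right has 0 { }.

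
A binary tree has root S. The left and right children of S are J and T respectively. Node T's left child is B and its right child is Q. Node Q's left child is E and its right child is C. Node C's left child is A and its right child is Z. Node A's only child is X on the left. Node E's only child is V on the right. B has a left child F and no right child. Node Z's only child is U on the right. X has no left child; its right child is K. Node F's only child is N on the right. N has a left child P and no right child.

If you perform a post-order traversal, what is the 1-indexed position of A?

10

Post-order visits the left subtree, then the right subtree, then the node.
At S: go left to J.
  J is a leaf — visit J.
At S: go right to T.
  At T: go left to B.
    At B: go left to F.
      At F: no left child.
      At F: go right to N.
        At N: go left to P.
          P is a leaf — visit P.
        At N: no right child.
        Visit N.
      Visit F.
    At B: no right child.
    Visit B.
  At T: go right to Q.
    At Q: go left to E.
      At E: no left child.
      At E: go right to V.
        V is a leaf — visit V.
      Visit E.
    At Q: go right to C.
      At C: go left to A.
        At A: go left to X.
          At X: no left child.
          At X: go right to K.
            K is a leaf — visit K.
          Visit X.
        At A: no right child.
        Visit A.
      At C: go right to Z.
        At Z: no left child.
        At Z: go right to U.
          U is a leaf — visit U.
        Visit Z.
      Visit C.
    Visit Q.
  Visit T.
Visit S.
Full post-order sequence: J, P, N, F, B, V, E, K, X, A, U, Z, C, Q, T, S.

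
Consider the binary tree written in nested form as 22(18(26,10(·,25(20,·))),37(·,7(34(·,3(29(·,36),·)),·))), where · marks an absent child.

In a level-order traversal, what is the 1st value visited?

22

Level-order visits nodes level by level from the root, left to right within each level.
Level 0: 22
Level 1: 18, 37
Level 2: 26, 10, 7
Level 3: 25, 34
Level 4: 20, 3
Level 5: 29
Level 6: 36
Full level-order sequence: 22, 18, 37, 26, 10, 7, 25, 34, 20, 3, 29, 36.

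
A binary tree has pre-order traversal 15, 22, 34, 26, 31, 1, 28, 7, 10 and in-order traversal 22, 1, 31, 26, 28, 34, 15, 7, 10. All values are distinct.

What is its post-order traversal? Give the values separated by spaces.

1 31 28 26 34 22 10 7 15

The first element of pre-order is the root; it splits in-order into left and right subtrees.
Root 15: left subtree has 6 nodes {22, 1, 31, 26, 28, 34}, right has 2 {7, 10}.
  Root 22: left subtree has 0 nodes { }, right has 5 {1, 31, 26, 28, 34}.
    Root 34: left subtree has 4 nodes {1, 31, 26, 28}, right has 0 { }.
      Root 26: left subtree has 2 nodes {1, 31}, right has 1 {28}.
        Root 31: left subtree has 1 node {1}, right has 0 { }.
  Root 7: left subtree has 0 nodes { }, right has 1 {10}.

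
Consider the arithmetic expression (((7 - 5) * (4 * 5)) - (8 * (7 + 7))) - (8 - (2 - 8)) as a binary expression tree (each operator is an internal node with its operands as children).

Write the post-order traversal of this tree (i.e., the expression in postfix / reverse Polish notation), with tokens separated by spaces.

Post-order on an expression tree gives postfix notation: for each operator, emit left operand, right operand, then the operator.

7 5 - 4 5 * * 8 7 7 + * - 8 2 8 - - -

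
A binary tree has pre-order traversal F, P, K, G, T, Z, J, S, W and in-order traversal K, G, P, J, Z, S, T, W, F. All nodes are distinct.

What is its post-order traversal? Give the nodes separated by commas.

G, K, J, S, Z, W, T, P, F

The first element of pre-order is the root; it splits in-order into left and right subtrees.
Root F: left subtree has 8 nodes {K, G, P, J, Z, S, T, W}, right has 0 { }.
  Root P: left subtree has 2 nodes {K, G}, right has 5 {J, Z, S, T, W}.
    Root K: left subtree has 0 nodes { }, right has 1 {G}.
    Root T: left subtree has 3 nodes {J, Z, S}, right has 1 {W}.
      Root Z: left subtree has 1 node {J}, right has 1 {S}.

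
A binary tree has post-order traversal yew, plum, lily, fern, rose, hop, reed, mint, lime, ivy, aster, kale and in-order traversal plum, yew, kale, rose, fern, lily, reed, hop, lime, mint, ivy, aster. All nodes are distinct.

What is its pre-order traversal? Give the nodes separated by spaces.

The last element of post-order is the root; it splits in-order into left and right subtrees.
Root kale: left subtree has 2 nodes {plum, yew}, right has 9 {rose, fern, lily, reed, hop, lime, mint, ivy, aster}.
  Root plum: left subtree has 0 nodes { }, right has 1 {yew}.
  Root aster: left subtree has 8 nodes {rose, fern, lily, reed, hop, lime, mint, ivy}, right has 0 { }.
    Root ivy: left subtree has 7 nodes {rose, fern, lily, reed, hop, lime, mint}, right has 0 { }.
      Root lime: left subtree has 5 nodes {rose, fern, lily, reed, hop}, right has 1 {mint}.
        Root reed: left subtree has 3 nodes {rose, fern, lily}, right has 1 {hop}.
          Root rose: left subtree has 0 nodes { }, right has 2 {fern, lily}.
            Root fern: left subtree has 0 nodes { }, right has 1 {lily}.

kale plum yew aster ivy lime reed rose fern lily hop mint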